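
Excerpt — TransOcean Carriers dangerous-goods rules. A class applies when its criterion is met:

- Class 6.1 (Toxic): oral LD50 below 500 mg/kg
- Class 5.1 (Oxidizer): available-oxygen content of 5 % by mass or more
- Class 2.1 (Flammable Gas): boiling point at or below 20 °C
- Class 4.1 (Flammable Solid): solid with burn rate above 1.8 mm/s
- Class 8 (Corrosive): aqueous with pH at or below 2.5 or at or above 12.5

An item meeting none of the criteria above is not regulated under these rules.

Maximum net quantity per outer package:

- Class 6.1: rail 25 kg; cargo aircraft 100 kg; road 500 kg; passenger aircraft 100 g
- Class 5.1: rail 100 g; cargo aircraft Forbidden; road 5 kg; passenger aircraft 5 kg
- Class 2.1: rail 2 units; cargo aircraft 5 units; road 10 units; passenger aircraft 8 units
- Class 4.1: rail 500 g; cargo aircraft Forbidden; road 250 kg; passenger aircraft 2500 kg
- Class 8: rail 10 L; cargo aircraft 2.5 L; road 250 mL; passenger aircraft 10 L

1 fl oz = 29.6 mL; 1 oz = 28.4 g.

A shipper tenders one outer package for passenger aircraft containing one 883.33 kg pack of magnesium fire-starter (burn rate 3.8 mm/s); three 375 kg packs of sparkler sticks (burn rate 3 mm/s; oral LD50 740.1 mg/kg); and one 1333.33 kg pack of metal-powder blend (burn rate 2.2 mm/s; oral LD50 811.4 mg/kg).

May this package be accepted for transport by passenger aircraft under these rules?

No

The magnesium fire-starter has burn rate 3.8 mm/s, which is > 1.8 mm/s, so it is Class 4.1 (Flammable Solid).
Sparkler sticks: burn rate 3 mm/s > 1.8 mm/s → Class 4.1 (Flammable Solid).
Metal-powder blend: burn rate 2.2 mm/s > 1.8 mm/s → Class 4.1 (Flammable Solid).
Total Class 4.1: 883.33 kg + (three 375 kg packs = 1125 kg) + 1333.33 kg = 3341.66 kg.
That exceeds the Class 4.1 passenger aircraft limit of 2500 kg.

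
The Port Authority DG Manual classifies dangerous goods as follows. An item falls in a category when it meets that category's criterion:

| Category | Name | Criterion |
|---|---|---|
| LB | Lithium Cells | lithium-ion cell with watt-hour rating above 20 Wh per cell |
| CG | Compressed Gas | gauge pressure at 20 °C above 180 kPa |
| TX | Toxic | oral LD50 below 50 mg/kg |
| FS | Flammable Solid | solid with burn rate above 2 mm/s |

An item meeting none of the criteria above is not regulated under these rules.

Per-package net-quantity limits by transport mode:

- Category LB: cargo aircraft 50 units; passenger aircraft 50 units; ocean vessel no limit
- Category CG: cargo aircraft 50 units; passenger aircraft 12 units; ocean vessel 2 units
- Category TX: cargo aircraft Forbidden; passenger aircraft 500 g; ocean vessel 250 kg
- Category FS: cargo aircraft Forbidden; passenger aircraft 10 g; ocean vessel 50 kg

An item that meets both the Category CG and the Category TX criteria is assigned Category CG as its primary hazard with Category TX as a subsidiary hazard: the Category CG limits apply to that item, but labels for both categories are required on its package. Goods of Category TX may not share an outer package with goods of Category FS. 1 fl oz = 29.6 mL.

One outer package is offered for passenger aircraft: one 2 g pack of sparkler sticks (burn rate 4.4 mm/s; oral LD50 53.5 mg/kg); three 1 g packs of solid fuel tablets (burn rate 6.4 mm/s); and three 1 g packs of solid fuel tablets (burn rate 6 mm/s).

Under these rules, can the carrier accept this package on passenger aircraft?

With burn rate 4.4 mm/s (> 2 mm/s), the sparkler sticks fall in Category FS.
Solid fuel tablets: burn rate 6.4 mm/s > 2 mm/s → Category FS (Flammable Solid).
Solid fuel tablets: burn rate 6 mm/s > 2 mm/s → Category FS (Flammable Solid).
Category FS net quantity: 2 g + (three 1 g packs = 3 g) + (three 1 g packs = 3 g) = 8 g.
That is within the Category FS passenger aircraft limit of 10 g.

Yes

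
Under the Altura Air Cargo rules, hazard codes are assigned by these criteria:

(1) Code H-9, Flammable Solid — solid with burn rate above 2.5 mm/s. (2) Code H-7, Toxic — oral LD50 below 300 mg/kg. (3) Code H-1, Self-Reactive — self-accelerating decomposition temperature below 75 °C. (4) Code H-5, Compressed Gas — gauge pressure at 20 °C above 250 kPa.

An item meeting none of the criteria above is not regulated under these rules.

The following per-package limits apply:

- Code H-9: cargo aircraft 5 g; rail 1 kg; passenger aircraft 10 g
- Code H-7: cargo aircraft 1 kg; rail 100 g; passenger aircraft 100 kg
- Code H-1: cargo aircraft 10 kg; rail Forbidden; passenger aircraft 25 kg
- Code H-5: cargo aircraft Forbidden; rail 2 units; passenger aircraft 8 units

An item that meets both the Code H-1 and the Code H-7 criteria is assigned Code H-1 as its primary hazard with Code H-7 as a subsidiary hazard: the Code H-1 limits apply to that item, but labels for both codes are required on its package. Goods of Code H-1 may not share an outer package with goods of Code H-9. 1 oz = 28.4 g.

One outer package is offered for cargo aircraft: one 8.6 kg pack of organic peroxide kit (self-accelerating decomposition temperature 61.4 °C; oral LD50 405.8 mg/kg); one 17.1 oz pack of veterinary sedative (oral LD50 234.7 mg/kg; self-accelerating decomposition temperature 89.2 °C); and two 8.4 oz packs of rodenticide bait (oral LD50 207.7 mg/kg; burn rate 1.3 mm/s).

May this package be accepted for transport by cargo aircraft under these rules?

Self-accelerating decomposition temperature 61.4 °C meets the Code H-1 criterion (Self-Reactive), so the organic peroxide kit is Code H-1.
Veterinary sedative: oral LD50 234.7 mg/kg < 300 mg/kg → Code H-7 (Toxic).
The rodenticide bait has oral LD50 207.7 mg/kg, which is < 300 mg/kg, so it is Code H-7 (Toxic).
Code H-7 net quantity: (one 17.1 oz pack = 485.64 g) + (two 8.4 oz packs = 477.12 g) = 962.76 g.
That is within the Code H-7 cargo aircraft limit of 1 kg.
Code H-1 quantity: 8.6 kg.
That is within the Code H-1 cargo aircraft limit of 10 kg.
The segregation rule (Code H-1 with Code H-9) does not apply to Code H-7 with Code H-1.
Every hazard code is within its cargo aircraft limit and no segregation rule is violated.

Yes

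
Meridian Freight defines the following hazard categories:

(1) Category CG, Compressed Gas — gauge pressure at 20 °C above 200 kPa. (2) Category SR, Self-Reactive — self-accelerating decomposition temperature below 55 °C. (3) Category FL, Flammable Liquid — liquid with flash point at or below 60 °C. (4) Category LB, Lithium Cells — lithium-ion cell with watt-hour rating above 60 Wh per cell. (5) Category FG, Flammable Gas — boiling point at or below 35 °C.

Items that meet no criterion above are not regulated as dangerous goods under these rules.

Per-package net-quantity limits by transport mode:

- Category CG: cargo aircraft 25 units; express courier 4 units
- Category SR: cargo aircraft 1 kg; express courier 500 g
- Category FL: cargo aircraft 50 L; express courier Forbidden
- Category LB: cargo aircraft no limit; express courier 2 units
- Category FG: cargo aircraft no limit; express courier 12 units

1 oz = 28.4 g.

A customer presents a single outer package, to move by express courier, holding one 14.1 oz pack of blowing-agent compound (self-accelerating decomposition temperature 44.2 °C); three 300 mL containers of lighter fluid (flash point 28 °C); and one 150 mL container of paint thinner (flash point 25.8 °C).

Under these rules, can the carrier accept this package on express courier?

No

Blowing-agent compound: self-accelerating decomposition temperature 44.2 °C < 55 °C → Category SR (Self-Reactive).
Lighter fluid: flash point 28 °C ≤ 60 °C → Category FL (Flammable Liquid).
With flash point 25.8 °C (≤ 60 °C), the paint thinner falls in Category FL.
Total Category FL: (three 300 mL containers = 900 mL) + 150 mL = 1.05 L.
By express courier, Category FL is Forbidden regardless of quantity.
Category SR quantity: one 14.1 oz pack = 400.44 g.
400.44 g is within the express courier limit of 500 g for Category SR.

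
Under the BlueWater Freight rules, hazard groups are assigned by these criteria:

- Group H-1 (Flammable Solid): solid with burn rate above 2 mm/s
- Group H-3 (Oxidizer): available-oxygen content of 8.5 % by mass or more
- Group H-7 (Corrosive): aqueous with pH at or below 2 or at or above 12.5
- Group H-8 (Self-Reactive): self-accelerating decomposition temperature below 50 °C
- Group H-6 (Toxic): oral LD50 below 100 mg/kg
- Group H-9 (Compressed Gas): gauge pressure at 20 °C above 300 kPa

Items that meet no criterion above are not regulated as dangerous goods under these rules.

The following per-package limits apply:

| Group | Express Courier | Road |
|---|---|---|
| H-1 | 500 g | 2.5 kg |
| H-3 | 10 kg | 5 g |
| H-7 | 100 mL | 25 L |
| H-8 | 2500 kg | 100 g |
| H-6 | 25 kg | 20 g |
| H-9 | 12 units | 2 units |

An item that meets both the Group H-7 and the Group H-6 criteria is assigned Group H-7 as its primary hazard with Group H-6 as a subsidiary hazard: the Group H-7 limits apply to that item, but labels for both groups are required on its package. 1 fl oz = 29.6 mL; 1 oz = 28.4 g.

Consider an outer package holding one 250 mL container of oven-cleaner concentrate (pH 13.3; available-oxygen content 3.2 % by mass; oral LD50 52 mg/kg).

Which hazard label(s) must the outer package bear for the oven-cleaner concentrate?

pH 13.3 meets the Group H-7 criterion (Corrosive), so the oven-cleaner concentrate is Group H-7.
Oven-cleaner concentrate: oral LD50 52 mg/kg < 100 mg/kg → Group H-6 (Toxic).
By the precedence rule Group H-7 is primary and Group H-6 is subsidiary, and that rule requires both labels on the package.

Group H-6 and H-7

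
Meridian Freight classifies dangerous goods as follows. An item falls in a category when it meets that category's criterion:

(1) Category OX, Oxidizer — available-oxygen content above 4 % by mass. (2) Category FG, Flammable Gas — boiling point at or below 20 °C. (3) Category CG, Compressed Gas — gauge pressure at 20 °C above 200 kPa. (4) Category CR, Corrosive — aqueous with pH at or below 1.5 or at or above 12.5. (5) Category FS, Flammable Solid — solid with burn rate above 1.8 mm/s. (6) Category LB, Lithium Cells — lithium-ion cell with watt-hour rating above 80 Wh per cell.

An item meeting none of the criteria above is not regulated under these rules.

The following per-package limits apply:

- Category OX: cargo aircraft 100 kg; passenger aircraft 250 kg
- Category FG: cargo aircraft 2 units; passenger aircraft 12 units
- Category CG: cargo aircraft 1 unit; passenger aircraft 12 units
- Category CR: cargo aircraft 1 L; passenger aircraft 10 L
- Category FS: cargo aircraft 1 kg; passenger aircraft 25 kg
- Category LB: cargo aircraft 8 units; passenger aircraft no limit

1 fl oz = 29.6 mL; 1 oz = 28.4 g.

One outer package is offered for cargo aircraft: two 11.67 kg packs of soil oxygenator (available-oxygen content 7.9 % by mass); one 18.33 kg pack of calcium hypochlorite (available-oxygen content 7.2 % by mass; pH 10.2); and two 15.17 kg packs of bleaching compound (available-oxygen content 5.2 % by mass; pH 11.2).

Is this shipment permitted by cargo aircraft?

With available-oxygen content 7.9 % by mass (> 4 % by mass), the soil oxygenator falls in Category OX.
Calcium hypochlorite: available-oxygen content 7.2 % by mass > 4 % by mass → Category OX (Oxidizer).
Available-oxygen content 5.2 % by mass meets the Category OX criterion (Oxidizer), so the bleaching compound is Category OX.
Category OX net quantity: (two 11.67 kg packs = 23.34 kg) + 18.33 kg + (two 15.17 kg packs = 30.34 kg) = 72.01 kg.
That is within the Category OX cargo aircraft limit of 100 kg.

Yes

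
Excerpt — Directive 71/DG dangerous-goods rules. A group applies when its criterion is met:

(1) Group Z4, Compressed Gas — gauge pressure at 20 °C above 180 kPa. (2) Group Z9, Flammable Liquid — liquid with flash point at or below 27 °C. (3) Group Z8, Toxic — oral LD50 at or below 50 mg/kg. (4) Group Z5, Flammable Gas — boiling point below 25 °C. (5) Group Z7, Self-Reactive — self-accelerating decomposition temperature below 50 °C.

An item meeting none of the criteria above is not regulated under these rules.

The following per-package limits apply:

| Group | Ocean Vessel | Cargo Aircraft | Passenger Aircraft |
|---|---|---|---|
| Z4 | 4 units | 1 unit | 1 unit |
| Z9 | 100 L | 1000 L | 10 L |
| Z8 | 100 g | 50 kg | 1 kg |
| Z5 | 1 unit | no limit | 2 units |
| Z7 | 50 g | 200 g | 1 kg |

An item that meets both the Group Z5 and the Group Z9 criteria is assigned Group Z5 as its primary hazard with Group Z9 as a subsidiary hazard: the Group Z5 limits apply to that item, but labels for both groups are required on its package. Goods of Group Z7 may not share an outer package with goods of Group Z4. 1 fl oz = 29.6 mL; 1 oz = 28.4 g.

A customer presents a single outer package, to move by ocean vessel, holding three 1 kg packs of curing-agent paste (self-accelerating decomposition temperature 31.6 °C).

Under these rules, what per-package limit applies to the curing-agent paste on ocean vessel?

50 g

Curing-agent paste: self-accelerating decomposition temperature 31.6 °C < 50 °C → Group Z7 (Self-Reactive).
The ocean vessel limit for Group Z7 is 50 g.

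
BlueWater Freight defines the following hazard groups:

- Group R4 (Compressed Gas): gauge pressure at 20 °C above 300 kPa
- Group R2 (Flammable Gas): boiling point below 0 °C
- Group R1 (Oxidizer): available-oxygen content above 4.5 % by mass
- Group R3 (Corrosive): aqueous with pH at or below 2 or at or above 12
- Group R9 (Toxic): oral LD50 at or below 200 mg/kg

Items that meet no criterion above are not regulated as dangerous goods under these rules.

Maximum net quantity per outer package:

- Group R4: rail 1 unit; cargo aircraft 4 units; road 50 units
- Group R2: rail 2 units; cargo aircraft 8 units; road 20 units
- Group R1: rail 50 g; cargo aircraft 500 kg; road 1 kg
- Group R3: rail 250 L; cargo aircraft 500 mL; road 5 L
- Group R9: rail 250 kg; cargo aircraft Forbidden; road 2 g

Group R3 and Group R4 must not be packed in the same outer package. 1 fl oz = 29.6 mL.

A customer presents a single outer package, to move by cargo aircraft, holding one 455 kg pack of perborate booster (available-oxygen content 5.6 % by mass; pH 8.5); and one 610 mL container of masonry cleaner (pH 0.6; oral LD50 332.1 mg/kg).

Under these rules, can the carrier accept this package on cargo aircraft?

The perborate booster has available-oxygen content 5.6 % by mass, which is > 4.5 % by mass, so it is Group R1 (Oxidizer).
Masonry cleaner: pH 0.6 ≤ 2 → Group R3 (Corrosive).
Group R1 quantity: 455 kg.
455 kg ≤ 500 kg (cargo aircraft limit, Group R1) — within limit.
Group R3 quantity: 610 mL.
610 mL exceeds the cargo aircraft limit of 500 mL for Group R3.
The segregation rule (Group R3 with Group R4) does not apply to Group R1 with Group R3.

No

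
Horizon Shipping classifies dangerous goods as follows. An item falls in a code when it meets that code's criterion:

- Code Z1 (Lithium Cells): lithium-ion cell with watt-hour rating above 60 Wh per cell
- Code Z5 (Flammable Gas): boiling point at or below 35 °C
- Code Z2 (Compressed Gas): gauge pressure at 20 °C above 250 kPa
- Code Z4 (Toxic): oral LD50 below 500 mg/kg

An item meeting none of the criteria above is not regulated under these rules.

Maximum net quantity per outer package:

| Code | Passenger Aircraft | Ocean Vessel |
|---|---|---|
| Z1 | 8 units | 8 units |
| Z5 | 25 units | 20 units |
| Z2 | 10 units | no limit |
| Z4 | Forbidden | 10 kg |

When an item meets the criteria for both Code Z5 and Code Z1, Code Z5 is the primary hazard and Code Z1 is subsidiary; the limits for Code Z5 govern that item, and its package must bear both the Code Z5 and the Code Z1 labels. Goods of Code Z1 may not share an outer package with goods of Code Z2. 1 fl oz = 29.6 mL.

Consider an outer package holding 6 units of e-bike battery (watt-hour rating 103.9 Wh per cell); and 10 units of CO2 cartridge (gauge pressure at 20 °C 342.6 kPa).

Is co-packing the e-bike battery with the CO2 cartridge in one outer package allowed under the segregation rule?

No

With watt-hour rating 103.9 Wh per cell (> 60 Wh per cell), the e-bike battery falls in Code Z1.
CO2 cartridge: gauge pressure at 20 °C 342.6 kPa > 250 kPa → Code Z2 (Compressed Gas).
Code Z1 and Code Z2 may not share an outer package.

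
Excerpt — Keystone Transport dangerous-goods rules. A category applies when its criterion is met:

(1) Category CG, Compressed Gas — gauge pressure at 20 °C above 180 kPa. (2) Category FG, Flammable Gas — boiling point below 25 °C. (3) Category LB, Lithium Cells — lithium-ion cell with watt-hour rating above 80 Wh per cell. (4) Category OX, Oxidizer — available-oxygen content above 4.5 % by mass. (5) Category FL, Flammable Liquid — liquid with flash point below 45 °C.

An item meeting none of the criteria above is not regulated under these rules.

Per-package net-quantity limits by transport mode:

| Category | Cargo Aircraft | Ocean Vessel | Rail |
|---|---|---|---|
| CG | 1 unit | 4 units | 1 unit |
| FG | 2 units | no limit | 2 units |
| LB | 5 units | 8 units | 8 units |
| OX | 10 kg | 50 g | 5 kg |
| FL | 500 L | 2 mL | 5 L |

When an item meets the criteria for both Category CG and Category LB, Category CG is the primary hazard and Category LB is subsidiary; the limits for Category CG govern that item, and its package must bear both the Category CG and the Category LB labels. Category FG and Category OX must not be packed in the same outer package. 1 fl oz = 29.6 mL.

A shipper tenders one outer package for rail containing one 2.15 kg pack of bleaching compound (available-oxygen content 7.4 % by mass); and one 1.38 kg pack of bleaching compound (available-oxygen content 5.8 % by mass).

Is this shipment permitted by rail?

Bleaching compound: available-oxygen content 7.4 % by mass > 4.5 % by mass → Category OX (Oxidizer).
The bleaching compound has available-oxygen content 5.8 % by mass, which is > 4.5 % by mass, so it is Category OX (Oxidizer).
Category OX net quantity: 2.15 kg + 1.38 kg = 3.53 kg.
3.53 kg ≤ 5 kg (rail limit, Category OX) — within limit.

Yes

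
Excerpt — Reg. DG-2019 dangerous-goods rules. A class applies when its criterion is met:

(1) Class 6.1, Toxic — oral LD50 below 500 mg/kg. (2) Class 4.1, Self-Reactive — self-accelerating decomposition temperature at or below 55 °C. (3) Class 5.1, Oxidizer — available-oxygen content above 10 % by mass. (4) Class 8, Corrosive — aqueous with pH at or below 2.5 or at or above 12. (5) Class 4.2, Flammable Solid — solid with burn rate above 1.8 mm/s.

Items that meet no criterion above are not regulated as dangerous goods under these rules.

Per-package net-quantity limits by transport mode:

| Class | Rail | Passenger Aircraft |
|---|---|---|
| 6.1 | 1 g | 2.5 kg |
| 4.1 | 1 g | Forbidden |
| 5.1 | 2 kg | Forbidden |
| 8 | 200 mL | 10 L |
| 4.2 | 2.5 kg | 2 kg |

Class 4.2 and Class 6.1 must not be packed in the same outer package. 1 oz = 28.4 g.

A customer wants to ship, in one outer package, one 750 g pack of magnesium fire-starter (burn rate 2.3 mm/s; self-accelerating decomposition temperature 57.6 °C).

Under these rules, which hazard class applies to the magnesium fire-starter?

Magnesium fire-starter: burn rate 2.3 mm/s > 1.8 mm/s → Class 4.2 (Flammable Solid).

Class 4.2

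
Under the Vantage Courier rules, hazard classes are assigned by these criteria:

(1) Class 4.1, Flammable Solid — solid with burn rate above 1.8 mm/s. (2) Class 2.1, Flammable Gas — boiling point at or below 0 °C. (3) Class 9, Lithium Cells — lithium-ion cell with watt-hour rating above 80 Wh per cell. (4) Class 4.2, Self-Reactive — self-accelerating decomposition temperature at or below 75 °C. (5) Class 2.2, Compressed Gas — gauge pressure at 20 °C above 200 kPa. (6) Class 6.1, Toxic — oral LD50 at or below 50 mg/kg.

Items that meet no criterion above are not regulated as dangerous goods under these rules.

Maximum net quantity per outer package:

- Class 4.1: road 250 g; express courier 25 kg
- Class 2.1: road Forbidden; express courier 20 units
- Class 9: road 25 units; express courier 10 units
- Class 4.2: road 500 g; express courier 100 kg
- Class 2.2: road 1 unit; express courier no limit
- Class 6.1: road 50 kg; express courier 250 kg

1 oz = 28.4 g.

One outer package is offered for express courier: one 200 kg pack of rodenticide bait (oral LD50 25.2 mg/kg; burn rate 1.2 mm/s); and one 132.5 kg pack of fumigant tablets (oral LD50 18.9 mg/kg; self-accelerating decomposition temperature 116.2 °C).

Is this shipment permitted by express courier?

The rodenticide bait has oral LD50 25.2 mg/kg, which is ≤ 50 mg/kg, so it is Class 6.1 (Toxic).
Fumigant tablets: oral LD50 18.9 mg/kg ≤ 50 mg/kg → Class 6.1 (Toxic).
Total Class 6.1: 200 kg + 132.5 kg = 332.5 kg.
332.5 kg > 250 kg (express courier limit, Class 6.1) — over the limit.

No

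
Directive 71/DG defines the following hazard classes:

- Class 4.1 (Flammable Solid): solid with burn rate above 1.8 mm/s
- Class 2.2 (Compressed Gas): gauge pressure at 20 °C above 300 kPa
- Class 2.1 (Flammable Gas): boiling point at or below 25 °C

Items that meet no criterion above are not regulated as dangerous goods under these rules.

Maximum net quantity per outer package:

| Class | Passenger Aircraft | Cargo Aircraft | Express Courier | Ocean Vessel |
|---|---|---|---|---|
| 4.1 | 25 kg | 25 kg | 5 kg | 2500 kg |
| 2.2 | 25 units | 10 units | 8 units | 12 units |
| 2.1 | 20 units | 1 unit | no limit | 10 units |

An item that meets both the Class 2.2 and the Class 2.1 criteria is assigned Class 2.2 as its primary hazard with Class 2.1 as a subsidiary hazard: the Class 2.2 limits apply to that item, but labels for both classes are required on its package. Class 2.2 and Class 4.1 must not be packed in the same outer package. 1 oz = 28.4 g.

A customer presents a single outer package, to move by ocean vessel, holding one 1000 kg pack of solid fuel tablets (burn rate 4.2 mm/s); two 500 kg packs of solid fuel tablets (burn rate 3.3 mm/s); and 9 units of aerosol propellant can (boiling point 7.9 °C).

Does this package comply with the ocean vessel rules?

Burn rate 4.2 mm/s meets the Class 4.1 criterion (Flammable Solid), so the solid fuel tablets are Class 4.1.
Solid fuel tablets: burn rate 3.3 mm/s > 1.8 mm/s → Class 4.1 (Flammable Solid).
Aerosol propellant can: boiling point 7.9 °C ≤ 25 °C → Class 2.1 (Flammable Gas).
Class 4.1 net quantity: 1000 kg + (two 500 kg packs = 1000 kg) = 2000 kg.
That is within the Class 4.1 ocean vessel limit of 2500 kg.
Class 2.1 quantity: 9 units.
That is within the Class 2.1 ocean vessel limit of 10 units.
The segregation rule (Class 2.2 with Class 4.1) does not apply to Class 4.1 with Class 2.1.
Every hazard class is within its ocean vessel limit and no segregation rule is violated.

Yes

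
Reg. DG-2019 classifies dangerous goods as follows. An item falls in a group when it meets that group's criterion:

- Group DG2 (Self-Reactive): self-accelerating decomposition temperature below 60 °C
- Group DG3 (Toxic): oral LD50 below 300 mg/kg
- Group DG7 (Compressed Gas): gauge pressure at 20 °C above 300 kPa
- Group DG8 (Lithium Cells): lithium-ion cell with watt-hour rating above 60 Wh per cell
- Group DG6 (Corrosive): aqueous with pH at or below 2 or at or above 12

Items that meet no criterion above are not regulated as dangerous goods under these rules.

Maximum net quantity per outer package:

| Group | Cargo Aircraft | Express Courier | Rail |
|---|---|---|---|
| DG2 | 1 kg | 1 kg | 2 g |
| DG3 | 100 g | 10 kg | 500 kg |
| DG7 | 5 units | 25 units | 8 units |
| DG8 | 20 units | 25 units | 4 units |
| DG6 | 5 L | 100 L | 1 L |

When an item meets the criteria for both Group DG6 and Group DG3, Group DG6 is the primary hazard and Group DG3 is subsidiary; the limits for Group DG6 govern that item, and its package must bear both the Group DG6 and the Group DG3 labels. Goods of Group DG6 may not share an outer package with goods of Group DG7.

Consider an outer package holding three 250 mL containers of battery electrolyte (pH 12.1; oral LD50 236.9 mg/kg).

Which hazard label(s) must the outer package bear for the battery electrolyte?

Group DG3 and DG6

With pH 12.1 (≥ 12), the battery electrolyte falls in Group DG6.
Oral LD50 236.9 mg/kg meets the Group DG3 criterion (Toxic), so the battery electrolyte is Group DG3.
By the precedence rule Group DG6 is primary and Group DG3 is subsidiary, and that rule requires both labels on the package.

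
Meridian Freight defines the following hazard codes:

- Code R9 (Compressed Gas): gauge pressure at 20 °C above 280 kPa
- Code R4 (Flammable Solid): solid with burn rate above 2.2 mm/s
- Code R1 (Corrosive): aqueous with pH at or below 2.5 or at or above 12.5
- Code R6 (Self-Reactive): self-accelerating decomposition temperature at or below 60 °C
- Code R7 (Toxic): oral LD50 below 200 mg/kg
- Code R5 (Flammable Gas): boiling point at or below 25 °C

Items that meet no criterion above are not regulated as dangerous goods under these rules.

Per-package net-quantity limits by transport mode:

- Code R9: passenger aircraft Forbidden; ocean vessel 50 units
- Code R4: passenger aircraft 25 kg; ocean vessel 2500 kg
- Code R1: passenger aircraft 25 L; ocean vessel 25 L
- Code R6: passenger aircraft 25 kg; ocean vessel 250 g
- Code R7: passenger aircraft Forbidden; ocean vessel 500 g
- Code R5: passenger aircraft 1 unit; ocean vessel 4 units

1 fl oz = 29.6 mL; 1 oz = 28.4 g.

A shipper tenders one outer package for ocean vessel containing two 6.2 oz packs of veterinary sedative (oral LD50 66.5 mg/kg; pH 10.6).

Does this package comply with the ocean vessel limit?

Oral LD50 66.5 mg/kg meets the Code R7 criterion (Toxic), so the veterinary sedative is Code R7.
Code R7 quantity: two 6.2 oz packs = 352.16 g.
That is within the Code R7 ocean vessel limit of 500 g.

Yes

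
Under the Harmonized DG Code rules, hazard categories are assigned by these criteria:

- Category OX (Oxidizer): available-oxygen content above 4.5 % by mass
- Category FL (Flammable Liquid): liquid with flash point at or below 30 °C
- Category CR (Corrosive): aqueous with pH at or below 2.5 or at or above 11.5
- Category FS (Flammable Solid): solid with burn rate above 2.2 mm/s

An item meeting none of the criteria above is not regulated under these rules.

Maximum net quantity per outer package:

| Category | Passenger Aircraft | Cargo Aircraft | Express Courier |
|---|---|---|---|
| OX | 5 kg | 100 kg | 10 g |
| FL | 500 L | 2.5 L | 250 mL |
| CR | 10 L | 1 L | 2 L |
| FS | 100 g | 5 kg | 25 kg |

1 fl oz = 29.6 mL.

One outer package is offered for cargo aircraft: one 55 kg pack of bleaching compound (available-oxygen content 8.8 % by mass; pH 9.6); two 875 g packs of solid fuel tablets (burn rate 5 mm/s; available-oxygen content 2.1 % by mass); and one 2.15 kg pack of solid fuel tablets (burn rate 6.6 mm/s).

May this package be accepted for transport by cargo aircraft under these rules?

The bleaching compound has available-oxygen content 8.8 % by mass, which is > 4.5 % by mass, so it is Category OX (Oxidizer).
Solid fuel tablets: burn rate 5 mm/s > 2.2 mm/s → Category FS (Flammable Solid).
The solid fuel tablets have burn rate 6.6 mm/s, which is > 2.2 mm/s, so they are Category FS (Flammable Solid).
Category FS net quantity: (two 875 g packs = 1.75 kg) + 2.15 kg = 3.9 kg.
3.9 kg ≤ 5 kg (cargo aircraft limit, Category FS) — within limit.
Category OX quantity: 55 kg.
55 kg ≤ 100 kg (cargo aircraft limit, Category OX) — within limit.
Every hazard category is within its cargo aircraft limit and no segregation rule is violated.

Yes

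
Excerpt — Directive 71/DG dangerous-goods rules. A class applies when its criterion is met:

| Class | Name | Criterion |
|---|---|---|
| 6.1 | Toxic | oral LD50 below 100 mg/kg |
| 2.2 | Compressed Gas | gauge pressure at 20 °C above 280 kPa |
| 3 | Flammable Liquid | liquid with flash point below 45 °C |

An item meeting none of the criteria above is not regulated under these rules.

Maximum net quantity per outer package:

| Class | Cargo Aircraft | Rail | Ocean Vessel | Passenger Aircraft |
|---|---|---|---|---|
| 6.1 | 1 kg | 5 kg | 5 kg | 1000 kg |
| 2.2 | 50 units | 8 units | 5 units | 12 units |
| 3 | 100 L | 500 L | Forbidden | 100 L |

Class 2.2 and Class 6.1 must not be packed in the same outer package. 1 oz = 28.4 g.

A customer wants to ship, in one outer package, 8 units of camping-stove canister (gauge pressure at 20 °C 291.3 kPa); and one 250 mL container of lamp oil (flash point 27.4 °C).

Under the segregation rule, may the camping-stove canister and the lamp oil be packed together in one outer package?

Gauge pressure at 20 °C 291.3 kPa meets the Class 2.2 criterion (Compressed Gas), so the camping-stove canister is Class 2.2.
With flash point 27.4 °C (< 45 °C), the lamp oil falls in Class 3.
No segregation rule bars Class 2.2 with Class 3.

Yes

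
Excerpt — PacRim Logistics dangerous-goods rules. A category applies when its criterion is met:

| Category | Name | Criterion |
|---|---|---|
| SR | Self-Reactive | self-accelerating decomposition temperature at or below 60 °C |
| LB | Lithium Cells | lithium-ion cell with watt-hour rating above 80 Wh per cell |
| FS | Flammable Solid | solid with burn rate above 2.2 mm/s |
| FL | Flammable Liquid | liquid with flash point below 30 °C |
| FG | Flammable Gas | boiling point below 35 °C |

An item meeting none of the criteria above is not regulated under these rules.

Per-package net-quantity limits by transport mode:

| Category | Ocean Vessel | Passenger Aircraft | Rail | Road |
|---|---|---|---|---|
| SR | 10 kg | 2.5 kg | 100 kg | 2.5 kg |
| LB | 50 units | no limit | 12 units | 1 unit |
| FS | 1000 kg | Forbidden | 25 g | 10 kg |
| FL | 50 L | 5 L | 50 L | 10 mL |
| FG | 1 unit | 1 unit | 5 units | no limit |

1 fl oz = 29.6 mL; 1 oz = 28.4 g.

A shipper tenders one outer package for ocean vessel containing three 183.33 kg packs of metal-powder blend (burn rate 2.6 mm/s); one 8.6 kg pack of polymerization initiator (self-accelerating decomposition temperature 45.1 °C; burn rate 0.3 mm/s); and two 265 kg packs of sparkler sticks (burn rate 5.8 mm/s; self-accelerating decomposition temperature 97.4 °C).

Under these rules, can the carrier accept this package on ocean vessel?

With burn rate 2.6 mm/s (> 2.2 mm/s), the metal-powder blend falls in Category FS.
Self-accelerating decomposition temperature 45.1 °C meets the Category SR criterion (Self-Reactive), so the polymerization initiator is Category SR.
Sparkler sticks: burn rate 5.8 mm/s > 2.2 mm/s → Category FS (Flammable Solid).
Category SR quantity: 8.6 kg.
8.6 kg ≤ 10 kg (ocean vessel limit, Category SR) — within limit.
Total Category FS: (three 183.33 kg packs = 549.99 kg) + (two 265 kg packs = 530 kg) = 1079.99 kg.
1079.99 kg > 1000 kg (ocean vessel limit, Category FS) — over the limit.

No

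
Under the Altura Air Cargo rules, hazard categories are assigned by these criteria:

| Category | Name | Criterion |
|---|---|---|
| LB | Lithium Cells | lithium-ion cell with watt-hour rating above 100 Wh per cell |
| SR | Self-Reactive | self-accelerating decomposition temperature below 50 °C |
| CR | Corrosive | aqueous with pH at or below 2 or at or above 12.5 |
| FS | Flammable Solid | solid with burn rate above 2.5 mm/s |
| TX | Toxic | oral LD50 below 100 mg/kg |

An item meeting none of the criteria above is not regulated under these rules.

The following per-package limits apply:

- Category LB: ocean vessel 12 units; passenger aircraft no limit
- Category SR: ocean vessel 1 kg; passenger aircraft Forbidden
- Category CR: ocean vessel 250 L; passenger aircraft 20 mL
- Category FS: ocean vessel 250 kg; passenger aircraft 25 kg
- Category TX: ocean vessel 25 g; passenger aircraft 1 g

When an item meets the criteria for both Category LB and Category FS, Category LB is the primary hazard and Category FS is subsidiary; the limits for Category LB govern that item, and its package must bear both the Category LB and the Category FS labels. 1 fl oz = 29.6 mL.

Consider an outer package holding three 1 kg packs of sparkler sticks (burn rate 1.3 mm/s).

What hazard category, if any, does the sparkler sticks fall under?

burn rate 1.3 mm/s is not above 2.5 mm/s, so Category FS does not apply.
No criterion is met, so the item is not regulated.

Not regulated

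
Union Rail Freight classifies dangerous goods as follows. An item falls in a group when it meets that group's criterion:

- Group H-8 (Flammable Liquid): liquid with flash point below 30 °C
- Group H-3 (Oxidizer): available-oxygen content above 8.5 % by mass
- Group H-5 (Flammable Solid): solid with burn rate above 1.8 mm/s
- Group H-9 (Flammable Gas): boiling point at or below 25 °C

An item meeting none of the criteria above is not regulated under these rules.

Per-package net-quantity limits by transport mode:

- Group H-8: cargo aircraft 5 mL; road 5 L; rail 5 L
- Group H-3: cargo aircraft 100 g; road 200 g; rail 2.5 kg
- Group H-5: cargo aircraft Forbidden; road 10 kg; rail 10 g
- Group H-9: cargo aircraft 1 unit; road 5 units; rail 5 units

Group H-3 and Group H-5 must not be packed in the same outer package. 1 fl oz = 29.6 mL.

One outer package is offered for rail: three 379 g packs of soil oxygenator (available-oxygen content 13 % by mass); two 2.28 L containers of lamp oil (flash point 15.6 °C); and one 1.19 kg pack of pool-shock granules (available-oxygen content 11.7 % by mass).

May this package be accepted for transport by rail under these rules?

Yes

Soil oxygenator: available-oxygen content 13 % by mass > 8.5 % by mass → Group H-3 (Oxidizer).
Lamp oil: flash point 15.6 °C < 30 °C → Group H-8 (Flammable Liquid).
Available-oxygen content 11.7 % by mass meets the Group H-3 criterion (Oxidizer), so the pool-shock granules are Group H-3.
Group H-3 net quantity: (three 379 g packs = 1.137 kg) + 1.19 kg = 2.327 kg.
2.327 kg is within the rail limit of 2.5 kg for Group H-3.
Group H-8 quantity: two 2.28 L containers = 4.56 L.
That is within the Group H-8 rail limit of 5 L.
The segregation rule (Group H-3 with Group H-5) does not apply to Group H-3 with Group H-8.
Every hazard group is within its rail limit and no segregation rule is violated.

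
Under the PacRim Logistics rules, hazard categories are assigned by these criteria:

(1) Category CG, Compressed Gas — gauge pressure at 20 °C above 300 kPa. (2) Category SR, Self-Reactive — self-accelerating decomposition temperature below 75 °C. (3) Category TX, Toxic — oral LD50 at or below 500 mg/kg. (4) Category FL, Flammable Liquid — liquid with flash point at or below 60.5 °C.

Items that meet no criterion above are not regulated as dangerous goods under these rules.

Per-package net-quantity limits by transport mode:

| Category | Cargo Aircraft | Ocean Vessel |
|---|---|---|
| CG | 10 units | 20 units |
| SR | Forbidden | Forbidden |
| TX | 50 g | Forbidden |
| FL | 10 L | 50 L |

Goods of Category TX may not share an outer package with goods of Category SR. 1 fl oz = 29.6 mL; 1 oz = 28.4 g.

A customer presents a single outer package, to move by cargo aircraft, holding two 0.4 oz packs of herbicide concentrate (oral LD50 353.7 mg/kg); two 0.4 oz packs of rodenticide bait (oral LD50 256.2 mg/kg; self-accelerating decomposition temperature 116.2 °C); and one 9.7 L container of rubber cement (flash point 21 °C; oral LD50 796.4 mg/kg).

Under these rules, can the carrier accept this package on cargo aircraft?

Herbicide concentrate: oral LD50 353.7 mg/kg ≤ 500 mg/kg → Category TX (Toxic).
Rodenticide bait: oral LD50 256.2 mg/kg ≤ 500 mg/kg → Category TX (Toxic).
The rubber cement has flash point 21 °C, which is ≤ 60.5 °C, so it is Category FL (Flammable Liquid).
Total Category TX: (two 0.4 oz packs = 22.72 g) + (two 0.4 oz packs = 22.72 g) = 45.44 g.
45.44 g is within the cargo aircraft limit of 50 g for Category TX.
Category FL quantity: 9.7 L.
9.7 L is within the cargo aircraft limit of 10 L for Category FL.
The segregation rule (Category TX with Category SR) does not apply to Category TX with Category FL.
Every hazard category is within its cargo aircraft limit and no segregation rule is violated.

Yes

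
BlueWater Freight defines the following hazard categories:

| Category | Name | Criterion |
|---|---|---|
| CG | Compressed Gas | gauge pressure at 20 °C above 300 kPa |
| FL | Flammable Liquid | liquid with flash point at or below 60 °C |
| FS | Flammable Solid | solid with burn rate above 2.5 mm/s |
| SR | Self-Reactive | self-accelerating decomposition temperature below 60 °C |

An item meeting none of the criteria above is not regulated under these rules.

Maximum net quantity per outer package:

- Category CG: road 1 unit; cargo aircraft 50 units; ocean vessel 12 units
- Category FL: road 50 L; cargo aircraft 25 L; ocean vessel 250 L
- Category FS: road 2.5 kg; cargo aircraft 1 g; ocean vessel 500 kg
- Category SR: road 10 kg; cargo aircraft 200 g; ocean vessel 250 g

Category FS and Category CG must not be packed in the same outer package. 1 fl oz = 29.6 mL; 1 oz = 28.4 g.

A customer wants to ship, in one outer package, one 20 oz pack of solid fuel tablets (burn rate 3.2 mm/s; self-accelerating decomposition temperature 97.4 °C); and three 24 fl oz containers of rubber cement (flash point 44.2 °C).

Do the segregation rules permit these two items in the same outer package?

Yes

Solid fuel tablets: burn rate 3.2 mm/s > 2.5 mm/s → Category FS (Flammable Solid).
Rubber cement: flash point 44.2 °C ≤ 60 °C → Category FL (Flammable Liquid).
No segregation rule bars Category FS with Category FL.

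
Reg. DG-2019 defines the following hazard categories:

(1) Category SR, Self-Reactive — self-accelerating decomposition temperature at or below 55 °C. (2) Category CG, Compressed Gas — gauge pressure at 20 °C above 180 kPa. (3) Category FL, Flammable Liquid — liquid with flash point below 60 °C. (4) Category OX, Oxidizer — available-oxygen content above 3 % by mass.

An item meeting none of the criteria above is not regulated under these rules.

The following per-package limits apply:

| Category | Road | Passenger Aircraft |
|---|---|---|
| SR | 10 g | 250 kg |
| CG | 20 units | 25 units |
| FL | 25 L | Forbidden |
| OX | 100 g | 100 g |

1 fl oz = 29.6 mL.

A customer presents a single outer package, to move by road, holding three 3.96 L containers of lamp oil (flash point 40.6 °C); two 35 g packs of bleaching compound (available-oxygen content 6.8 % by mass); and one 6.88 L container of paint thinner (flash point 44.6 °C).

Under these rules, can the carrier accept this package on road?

Yes

With flash point 40.6 °C (< 60 °C), the lamp oil falls in Category FL.
Bleaching compound: available-oxygen content 6.8 % by mass > 3 % by mass → Category OX (Oxidizer).
Paint thinner: flash point 44.6 °C < 60 °C → Category FL (Flammable Liquid).
Category FL net quantity: (three 3.96 L containers = 11.88 L) + 6.88 L = 18.76 L.
18.76 L is within the road limit of 25 L for Category FL.
Category OX quantity: two 35 g packs = 70 g.
70 g ≤ 100 g (road limit, Category OX) — within limit.
Every hazard category is within its road limit and no segregation rule is violated.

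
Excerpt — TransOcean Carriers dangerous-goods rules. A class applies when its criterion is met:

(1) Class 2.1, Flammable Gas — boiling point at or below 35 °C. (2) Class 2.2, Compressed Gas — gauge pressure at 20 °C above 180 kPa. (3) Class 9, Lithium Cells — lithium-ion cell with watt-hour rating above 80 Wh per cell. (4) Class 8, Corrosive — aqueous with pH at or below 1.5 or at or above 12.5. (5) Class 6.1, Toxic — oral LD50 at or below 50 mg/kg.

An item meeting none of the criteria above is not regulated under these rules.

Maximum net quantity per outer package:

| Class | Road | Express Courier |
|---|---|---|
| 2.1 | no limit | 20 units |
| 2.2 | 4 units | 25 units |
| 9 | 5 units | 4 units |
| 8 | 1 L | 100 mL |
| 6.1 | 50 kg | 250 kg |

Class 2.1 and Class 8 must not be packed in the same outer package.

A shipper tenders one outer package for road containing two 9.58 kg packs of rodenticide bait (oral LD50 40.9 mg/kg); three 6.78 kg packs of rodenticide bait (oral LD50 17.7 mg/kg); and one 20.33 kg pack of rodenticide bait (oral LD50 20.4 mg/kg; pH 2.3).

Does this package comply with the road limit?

No

Rodenticide bait: oral LD50 40.9 mg/kg ≤ 50 mg/kg → Class 6.1 (Toxic).
The rodenticide bait has oral LD50 17.7 mg/kg, which is ≤ 50 mg/kg, so it is Class 6.1 (Toxic).
The rodenticide bait has oral LD50 20.4 mg/kg, which is ≤ 50 mg/kg, so it is Class 6.1 (Toxic).
Total Class 6.1: (two 9.58 kg packs = 19.16 kg) + (three 6.78 kg packs = 20.34 kg) + 20.33 kg = 59.83 kg.
59.83 kg > 50 kg (road limit, Class 6.1) — over the limit.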